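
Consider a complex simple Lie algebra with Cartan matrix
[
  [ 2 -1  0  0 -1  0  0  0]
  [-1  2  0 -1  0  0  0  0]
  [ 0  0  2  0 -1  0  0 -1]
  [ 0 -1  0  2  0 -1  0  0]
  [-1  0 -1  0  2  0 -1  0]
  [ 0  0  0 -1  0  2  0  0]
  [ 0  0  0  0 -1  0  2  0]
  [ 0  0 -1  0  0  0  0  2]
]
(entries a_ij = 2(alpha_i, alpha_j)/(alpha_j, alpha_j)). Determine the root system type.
The matrix has rank 8 with 2's on the diagonal. Reading the off-diagonal entries as Dynkin edges (a single edge where a_ij = a_ji = -1; a double or triple edge where a_ij * a_ji = 2 or 3), the diagram is a chain of 7 nodes with one extra node attached to the third node from one end (E_8). One simple-root ordering that puts it in standard form is (alpha_8, alpha_7, alpha_3, alpha_5, alpha_1, alpha_2, alpha_4, alpha_6). So the algebra is type E_8.

E8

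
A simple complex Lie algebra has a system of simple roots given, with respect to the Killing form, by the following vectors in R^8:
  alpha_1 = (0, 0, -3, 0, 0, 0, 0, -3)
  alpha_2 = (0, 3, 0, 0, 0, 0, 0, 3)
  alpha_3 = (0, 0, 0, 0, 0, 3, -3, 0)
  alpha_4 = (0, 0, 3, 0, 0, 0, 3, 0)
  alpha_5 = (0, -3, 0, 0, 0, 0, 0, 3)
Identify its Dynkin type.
type D_5

Compute the Cartan integers a_ij = 2(alpha_i, alpha_j)/(alpha_j, alpha_j); the resulting 5x5 Cartan matrix is
[[2, -1, 0, -1, -1], [-1, 2, 0, 0, 0], [0, 0, 2, -1, 0], [-1, 0, -1, 2, 0], [-1, 0, 0, 0, 2]].
All simple roots have the same length, so the diagram is simply laced. The associated Dynkin diagram is a chain of 3 nodes with a fork of two nodes at one end (D_5), so the type is D_5 (the algebra so(10)).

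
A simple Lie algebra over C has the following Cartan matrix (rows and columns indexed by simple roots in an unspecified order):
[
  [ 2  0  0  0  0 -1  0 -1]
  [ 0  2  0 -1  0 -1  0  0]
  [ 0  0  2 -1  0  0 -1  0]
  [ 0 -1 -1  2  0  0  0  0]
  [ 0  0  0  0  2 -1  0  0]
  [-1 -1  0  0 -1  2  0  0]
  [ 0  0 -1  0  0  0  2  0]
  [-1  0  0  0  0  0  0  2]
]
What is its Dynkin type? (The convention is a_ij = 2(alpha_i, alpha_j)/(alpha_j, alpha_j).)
The matrix has rank 8 with 2's on the diagonal. Reading the off-diagonal entries as Dynkin edges (a single edge where a_ij = a_ji = -1; a double or triple edge where a_ij * a_ji = 2 or 3), the diagram is a chain of 7 nodes with one extra node attached to the third node from one end (E_8). One simple-root ordering that puts it in standard form is (alpha_8, alpha_5, alpha_1, alpha_6, alpha_2, alpha_4, alpha_3, alpha_7). So the algebra is type E_8.

E_8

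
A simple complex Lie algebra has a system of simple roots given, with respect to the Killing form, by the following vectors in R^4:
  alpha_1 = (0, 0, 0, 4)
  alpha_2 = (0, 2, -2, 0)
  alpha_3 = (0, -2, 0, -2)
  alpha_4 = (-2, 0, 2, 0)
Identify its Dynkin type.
Compute the Cartan integers a_ij = 2(alpha_i, alpha_j)/(alpha_j, alpha_j); the resulting 4x4 Cartan matrix is
[[2, 0, -2, 0], [0, 2, -1, -1], [-1, -1, 2, 0], [0, -1, 0, 2]].
The roots have two lengths (squared-length ratio 2:1); the short ones are alpha_{2,3,4}. The associated Dynkin diagram is a chain of 4 nodes with a double edge at one end; the terminal node there is the unique long simple root (C_4), so the type is C_4 (the algebra sp(8)).

C_4 (sp(8))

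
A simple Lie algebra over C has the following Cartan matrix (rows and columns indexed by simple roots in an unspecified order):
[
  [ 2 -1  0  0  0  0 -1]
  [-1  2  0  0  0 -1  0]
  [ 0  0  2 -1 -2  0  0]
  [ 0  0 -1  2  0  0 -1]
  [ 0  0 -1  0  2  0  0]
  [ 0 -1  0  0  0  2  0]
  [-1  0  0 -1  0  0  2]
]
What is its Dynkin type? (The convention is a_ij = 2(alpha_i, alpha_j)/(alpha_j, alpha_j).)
B7

The matrix has rank 7 with 2's on the diagonal. Reading the off-diagonal entries as Dynkin edges (a single edge where a_ij = a_ji = -1; a double or triple edge where a_ij * a_ji = 2 or 3), the diagram is a chain of 7 nodes with a double edge at one end; the terminal node there is the unique short simple root (B_7). One simple-root ordering that puts it in standard form is (alpha_6, alpha_2, alpha_1, alpha_7, alpha_4, alpha_3, alpha_5). So the algebra is type B_7, i.e. so(15).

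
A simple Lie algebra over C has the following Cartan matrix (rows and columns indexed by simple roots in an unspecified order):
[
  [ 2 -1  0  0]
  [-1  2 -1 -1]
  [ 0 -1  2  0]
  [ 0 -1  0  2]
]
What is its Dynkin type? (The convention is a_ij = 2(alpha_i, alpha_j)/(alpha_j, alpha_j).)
The matrix has rank 4 with 2's on the diagonal. Reading the off-diagonal entries as Dynkin edges (a single edge where a_ij = a_ji = -1; a double or triple edge where a_ij * a_ji = 2 or 3), the diagram is a chain of 2 nodes with a fork of two nodes at one end (D_4). One simple-root ordering that puts it in standard form is (alpha_4, alpha_2, alpha_1, alpha_3). So the algebra is type D_4, i.e. so(8).

D4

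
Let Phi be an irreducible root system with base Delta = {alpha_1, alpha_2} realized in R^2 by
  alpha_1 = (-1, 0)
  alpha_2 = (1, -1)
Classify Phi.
Compute the Cartan integers a_ij = 2(alpha_i, alpha_j)/(alpha_j, alpha_j); the resulting 2x2 Cartan matrix is
[[2, -1], [-2, 2]].
The roots have two lengths (squared-length ratio 2:1); the short ones are alpha_{1}. The associated Dynkin diagram is a chain of 2 nodes with a double edge at one end; the terminal node there is the unique short simple root (B_2), so the type is B_2 (the algebra so(5)).

B_2 (so(5))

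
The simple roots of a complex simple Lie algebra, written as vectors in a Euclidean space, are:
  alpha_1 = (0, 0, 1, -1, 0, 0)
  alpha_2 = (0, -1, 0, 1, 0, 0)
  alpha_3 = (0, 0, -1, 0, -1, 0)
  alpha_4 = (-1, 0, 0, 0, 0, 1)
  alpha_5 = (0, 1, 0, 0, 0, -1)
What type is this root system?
A_5 (sl(6))

Compute the Cartan integers a_ij = 2(alpha_i, alpha_j)/(alpha_j, alpha_j); the resulting 5x5 Cartan matrix is
[[2, -1, -1, 0, 0], [-1, 2, 0, 0, -1], [-1, 0, 2, 0, 0], [0, 0, 0, 2, -1], [0, -1, 0, -1, 2]].
All simple roots have the same length, so the diagram is simply laced. The associated Dynkin diagram is a chain of 5 nodes with single edges (A_5), so the type is A_5 (the algebra sl(6)).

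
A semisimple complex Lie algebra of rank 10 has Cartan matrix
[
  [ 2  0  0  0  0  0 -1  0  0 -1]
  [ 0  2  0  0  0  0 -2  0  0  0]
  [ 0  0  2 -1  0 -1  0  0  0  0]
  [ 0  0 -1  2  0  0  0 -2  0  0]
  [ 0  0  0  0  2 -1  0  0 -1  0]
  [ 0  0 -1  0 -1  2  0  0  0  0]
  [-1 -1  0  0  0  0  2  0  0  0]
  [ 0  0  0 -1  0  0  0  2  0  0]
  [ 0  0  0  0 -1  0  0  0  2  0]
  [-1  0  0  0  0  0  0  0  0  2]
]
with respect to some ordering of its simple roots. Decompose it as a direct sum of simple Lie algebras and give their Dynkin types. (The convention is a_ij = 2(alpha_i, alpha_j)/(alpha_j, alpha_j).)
type B_6 ⊕ type C_4

The diagram associated to this matrix has two connected components: the simple roots {alpha_3, alpha_4, alpha_5, alpha_6, alpha_8, alpha_9} form a chain of 6 nodes with a double edge at one end; the terminal node there is the unique short simple root (B_6), and {alpha_1, alpha_2, alpha_7, alpha_10} form a chain of 4 nodes with a double edge at one end; the terminal node there is the unique long simple root (C_4). A semisimple Lie algebra decomposes uniquely as the direct sum of simple ideals, one per connected component of its Dynkin diagram, so g ≅ B_6 ⊕ C_4 (dimension 78 + 36 = 114).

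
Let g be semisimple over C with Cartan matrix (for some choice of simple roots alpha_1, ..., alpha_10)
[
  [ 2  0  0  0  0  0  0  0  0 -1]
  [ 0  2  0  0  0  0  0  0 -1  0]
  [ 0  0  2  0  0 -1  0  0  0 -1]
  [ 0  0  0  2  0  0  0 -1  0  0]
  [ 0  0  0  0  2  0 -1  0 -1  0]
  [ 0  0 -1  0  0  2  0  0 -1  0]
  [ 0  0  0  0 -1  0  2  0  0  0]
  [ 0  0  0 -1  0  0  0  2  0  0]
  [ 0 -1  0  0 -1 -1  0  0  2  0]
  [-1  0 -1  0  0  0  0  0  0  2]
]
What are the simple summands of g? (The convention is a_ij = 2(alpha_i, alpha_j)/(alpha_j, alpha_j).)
A2 + E8

The diagram associated to this matrix has two connected components: the simple roots {alpha_4, alpha_8} form a chain of 2 nodes with single edges (A_2), and {alpha_1, alpha_2, alpha_3, alpha_5, alpha_6, alpha_7, alpha_9, alpha_10} form a chain of 7 nodes with one extra node attached to the third node from one end (E_8). A semisimple Lie algebra decomposes uniquely as the direct sum of simple ideals, one per connected component of its Dynkin diagram, so g ≅ A_2 ⊕ E_8 (dimension 8 + 248 = 256).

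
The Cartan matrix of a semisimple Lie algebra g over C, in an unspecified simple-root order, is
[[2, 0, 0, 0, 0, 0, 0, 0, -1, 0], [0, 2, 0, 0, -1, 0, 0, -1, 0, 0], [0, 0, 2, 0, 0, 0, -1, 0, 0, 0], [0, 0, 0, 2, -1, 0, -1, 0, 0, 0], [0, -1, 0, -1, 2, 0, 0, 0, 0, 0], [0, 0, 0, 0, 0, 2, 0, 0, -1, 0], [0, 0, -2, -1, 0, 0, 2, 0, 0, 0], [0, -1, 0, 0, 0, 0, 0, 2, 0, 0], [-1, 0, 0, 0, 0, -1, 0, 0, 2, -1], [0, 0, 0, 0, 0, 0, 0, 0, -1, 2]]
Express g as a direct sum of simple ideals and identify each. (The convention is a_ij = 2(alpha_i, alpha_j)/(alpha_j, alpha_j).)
The diagram associated to this matrix has two connected components: the simple roots {alpha_2, alpha_3, alpha_4, alpha_5, alpha_7, alpha_8} form a chain of 6 nodes with a double edge at one end; the terminal node there is the unique short simple root (B_6), and {alpha_1, alpha_6, alpha_9, alpha_10} form a chain of 2 nodes with a fork of two nodes at one end (D_4). A semisimple Lie algebra decomposes uniquely as the direct sum of simple ideals, one per connected component of its Dynkin diagram, so g ≅ B_6 ⊕ D_4 (dimension 78 + 28 = 106).

B_6 + D_4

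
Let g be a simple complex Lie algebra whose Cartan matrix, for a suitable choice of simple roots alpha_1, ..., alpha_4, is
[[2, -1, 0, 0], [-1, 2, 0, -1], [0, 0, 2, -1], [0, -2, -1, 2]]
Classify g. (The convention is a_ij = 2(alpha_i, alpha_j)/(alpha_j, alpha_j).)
The matrix has rank 4 with 2's on the diagonal. Reading the off-diagonal entries as Dynkin edges (a single edge where a_ij = a_ji = -1; a double or triple edge where a_ij * a_ji = 2 or 3), the diagram is a chain of 4 nodes with a double edge between the middle two (F_4). One simple-root ordering that puts it in standard form is (alpha_3, alpha_4, alpha_2, alpha_1). So the algebra is type F_4.

F4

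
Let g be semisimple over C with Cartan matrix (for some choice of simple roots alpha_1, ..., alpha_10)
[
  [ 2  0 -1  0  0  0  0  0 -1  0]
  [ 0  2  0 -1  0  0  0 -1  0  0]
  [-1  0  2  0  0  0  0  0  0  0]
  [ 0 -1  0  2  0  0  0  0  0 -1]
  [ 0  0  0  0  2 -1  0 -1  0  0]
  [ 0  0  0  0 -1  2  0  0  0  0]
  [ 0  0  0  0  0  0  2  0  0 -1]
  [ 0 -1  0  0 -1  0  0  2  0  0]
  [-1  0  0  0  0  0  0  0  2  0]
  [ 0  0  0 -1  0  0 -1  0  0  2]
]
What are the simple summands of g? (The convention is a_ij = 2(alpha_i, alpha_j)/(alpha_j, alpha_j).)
The diagram associated to this matrix has two connected components: the simple roots {alpha_1, alpha_3, alpha_9} form a chain of 3 nodes with single edges (A_3), and {alpha_2, alpha_4, alpha_5, alpha_6, alpha_7, alpha_8, alpha_10} form a chain of 7 nodes with single edges (A_7). A semisimple Lie algebra decomposes uniquely as the direct sum of simple ideals, one per connected component of its Dynkin diagram, so g ≅ A_3 ⊕ A_7 (dimension 15 + 63 = 78).

A_3 (sl(4)) + A_7 (sl(8))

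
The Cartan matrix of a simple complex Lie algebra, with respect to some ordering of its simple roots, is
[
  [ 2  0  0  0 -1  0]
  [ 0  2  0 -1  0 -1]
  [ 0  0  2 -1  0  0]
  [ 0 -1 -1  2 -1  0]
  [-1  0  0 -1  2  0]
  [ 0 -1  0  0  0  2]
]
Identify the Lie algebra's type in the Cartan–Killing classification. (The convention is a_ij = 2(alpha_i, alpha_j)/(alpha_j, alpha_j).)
The matrix has rank 6 with 2's on the diagonal. Reading the off-diagonal entries as Dynkin edges (a single edge where a_ij = a_ji = -1; a double or triple edge where a_ij * a_ji = 2 or 3), the diagram is a chain of 5 nodes with one extra node attached to the third node from one end (E_6). One simple-root ordering that puts it in standard form is (alpha_6, alpha_3, alpha_2, alpha_4, alpha_5, alpha_1). So the algebra is type E_6.

type E_6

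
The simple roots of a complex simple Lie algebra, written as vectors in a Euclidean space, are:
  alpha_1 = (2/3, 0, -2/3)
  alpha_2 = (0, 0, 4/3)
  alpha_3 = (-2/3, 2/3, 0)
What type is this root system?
type C_3

Compute the Cartan integers a_ij = 2(alpha_i, alpha_j)/(alpha_j, alpha_j); the resulting 3x3 Cartan matrix is
[[2, -1, -1], [-2, 2, 0], [-1, 0, 2]].
The roots have two lengths (squared-length ratio 2:1); the short ones are alpha_{1,3}. The associated Dynkin diagram is a chain of 3 nodes with a double edge at one end; the terminal node there is the unique long simple root (C_3), so the type is C_3 (the algebra sp(6)).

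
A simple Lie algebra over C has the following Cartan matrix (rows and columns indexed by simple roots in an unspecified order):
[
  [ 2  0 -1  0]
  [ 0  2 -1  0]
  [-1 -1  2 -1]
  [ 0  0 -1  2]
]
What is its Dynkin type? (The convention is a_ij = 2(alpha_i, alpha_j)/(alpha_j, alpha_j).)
The matrix has rank 4 with 2's on the diagonal. Reading the off-diagonal entries as Dynkin edges (a single edge where a_ij = a_ji = -1; a double or triple edge where a_ij * a_ji = 2 or 3), the diagram is a chain of 2 nodes with a fork of two nodes at one end (D_4). One simple-root ordering that puts it in standard form is (alpha_4, alpha_3, alpha_2, alpha_1). So the algebra is type D_4, i.e. so(8).

type D_4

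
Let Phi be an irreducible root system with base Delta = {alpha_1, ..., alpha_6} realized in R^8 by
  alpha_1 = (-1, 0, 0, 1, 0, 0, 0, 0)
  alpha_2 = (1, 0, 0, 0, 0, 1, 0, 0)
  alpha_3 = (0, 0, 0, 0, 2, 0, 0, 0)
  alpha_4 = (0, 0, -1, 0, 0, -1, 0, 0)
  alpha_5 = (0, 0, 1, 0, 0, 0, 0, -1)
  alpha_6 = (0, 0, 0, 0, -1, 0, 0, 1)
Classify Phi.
C_6 (sp(12))

Compute the Cartan integers a_ij = 2(alpha_i, alpha_j)/(alpha_j, alpha_j); the resulting 6x6 Cartan matrix is
[[2, -1, 0, 0, 0, 0], [-1, 2, 0, -1, 0, 0], [0, 0, 2, 0, 0, -2], [0, -1, 0, 2, -1, 0], [0, 0, 0, -1, 2, -1], [0, 0, -1, 0, -1, 2]].
The roots have two lengths (squared-length ratio 2:1); the short ones are alpha_{1,2,4,5,6}. The associated Dynkin diagram is a chain of 6 nodes with a double edge at one end; the terminal node there is the unique long simple root (C_6), so the type is C_6 (the algebra sp(12)).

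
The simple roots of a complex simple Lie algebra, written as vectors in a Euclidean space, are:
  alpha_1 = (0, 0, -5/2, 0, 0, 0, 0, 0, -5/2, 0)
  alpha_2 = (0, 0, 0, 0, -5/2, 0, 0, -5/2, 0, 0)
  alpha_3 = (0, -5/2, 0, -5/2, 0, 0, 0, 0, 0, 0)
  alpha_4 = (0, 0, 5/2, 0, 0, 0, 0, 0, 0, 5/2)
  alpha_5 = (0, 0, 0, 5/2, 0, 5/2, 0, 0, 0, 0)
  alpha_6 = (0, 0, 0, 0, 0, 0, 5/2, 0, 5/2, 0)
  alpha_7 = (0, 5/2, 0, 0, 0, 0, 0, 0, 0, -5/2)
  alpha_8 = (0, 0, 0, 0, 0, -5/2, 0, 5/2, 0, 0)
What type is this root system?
type A_8

Compute the Cartan integers a_ij = 2(alpha_i, alpha_j)/(alpha_j, alpha_j); the resulting 8x8 Cartan matrix is
[[2, 0, 0, -1, 0, -1, 0, 0], [0, 2, 0, 0, 0, 0, 0, -1], [0, 0, 2, 0, -1, 0, -1, 0], [-1, 0, 0, 2, 0, 0, -1, 0], [0, 0, -1, 0, 2, 0, 0, -1], [-1, 0, 0, 0, 0, 2, 0, 0], [0, 0, -1, -1, 0, 0, 2, 0], [0, -1, 0, 0, -1, 0, 0, 2]].
All simple roots have the same length, so the diagram is simply laced. The associated Dynkin diagram is a chain of 8 nodes with single edges (A_8), so the type is A_8 (the algebra sl(9)).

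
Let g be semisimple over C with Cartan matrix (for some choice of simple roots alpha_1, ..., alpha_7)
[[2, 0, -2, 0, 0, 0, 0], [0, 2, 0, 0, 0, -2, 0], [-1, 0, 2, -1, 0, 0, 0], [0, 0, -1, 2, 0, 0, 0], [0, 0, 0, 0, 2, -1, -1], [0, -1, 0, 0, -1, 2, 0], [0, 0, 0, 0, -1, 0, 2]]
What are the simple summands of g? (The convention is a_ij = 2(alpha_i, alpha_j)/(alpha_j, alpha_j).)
C_3 + C_4

The diagram associated to this matrix has two connected components: the simple roots {alpha_1, alpha_3, alpha_4} form a chain of 3 nodes with a double edge at one end; the terminal node there is the unique long simple root (C_3), and {alpha_2, alpha_5, alpha_6, alpha_7} form a chain of 4 nodes with a double edge at one end; the terminal node there is the unique long simple root (C_4). A semisimple Lie algebra decomposes uniquely as the direct sum of simple ideals, one per connected component of its Dynkin diagram, so g ≅ C_3 ⊕ C_4 (dimension 21 + 36 = 57).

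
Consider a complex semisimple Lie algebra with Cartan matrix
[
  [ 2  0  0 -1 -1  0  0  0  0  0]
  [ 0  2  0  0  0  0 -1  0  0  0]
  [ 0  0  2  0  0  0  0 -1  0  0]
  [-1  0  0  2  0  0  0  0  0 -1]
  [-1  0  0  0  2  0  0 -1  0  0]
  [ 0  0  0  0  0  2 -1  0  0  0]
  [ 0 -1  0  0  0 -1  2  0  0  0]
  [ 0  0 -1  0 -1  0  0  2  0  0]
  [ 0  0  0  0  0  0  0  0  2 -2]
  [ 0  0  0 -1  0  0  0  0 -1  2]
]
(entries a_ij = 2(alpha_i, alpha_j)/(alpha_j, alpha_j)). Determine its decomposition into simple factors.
The diagram associated to this matrix has two connected components: the simple roots {alpha_2, alpha_6, alpha_7} form a chain of 3 nodes with single edges (A_3), and {alpha_1, alpha_3, alpha_4, alpha_5, alpha_8, alpha_9, alpha_10} form a chain of 7 nodes with a double edge at one end; the terminal node there is the unique long simple root (C_7). A semisimple Lie algebra decomposes uniquely as the direct sum of simple ideals, one per connected component of its Dynkin diagram, so g ≅ A_3 ⊕ C_7 (dimension 15 + 105 = 120).

A_3 ⊕ C_7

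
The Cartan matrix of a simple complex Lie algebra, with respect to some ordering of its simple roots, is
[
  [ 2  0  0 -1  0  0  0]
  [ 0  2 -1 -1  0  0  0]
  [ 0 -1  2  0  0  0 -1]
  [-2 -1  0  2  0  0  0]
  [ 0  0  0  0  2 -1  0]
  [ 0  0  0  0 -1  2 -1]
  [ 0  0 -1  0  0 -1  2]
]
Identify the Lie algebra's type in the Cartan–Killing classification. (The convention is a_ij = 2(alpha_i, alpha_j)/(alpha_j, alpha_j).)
B7

The matrix has rank 7 with 2's on the diagonal. Reading the off-diagonal entries as Dynkin edges (a single edge where a_ij = a_ji = -1; a double or triple edge where a_ij * a_ji = 2 or 3), the diagram is a chain of 7 nodes with a double edge at one end; the terminal node there is the unique short simple root (B_7). One simple-root ordering that puts it in standard form is (alpha_5, alpha_6, alpha_7, alpha_3, alpha_2, alpha_4, alpha_1). So the algebra is type B_7, i.e. so(15).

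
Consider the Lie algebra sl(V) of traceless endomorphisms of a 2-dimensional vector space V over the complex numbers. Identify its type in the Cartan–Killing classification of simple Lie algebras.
A1

This is sl(2), which has dimension 2^2 - 1 = 3 and rank 2 - 1 = 1 (a Cartan subalgebra is the diagonal traceless matrices). In the classification of classical Lie algebras, the special linear algebra sl(n+1) has type A_n; here n = 1, so the Dynkin diagram is a chain of 1 nodes with single edges (A_1). Hence the type is A_1.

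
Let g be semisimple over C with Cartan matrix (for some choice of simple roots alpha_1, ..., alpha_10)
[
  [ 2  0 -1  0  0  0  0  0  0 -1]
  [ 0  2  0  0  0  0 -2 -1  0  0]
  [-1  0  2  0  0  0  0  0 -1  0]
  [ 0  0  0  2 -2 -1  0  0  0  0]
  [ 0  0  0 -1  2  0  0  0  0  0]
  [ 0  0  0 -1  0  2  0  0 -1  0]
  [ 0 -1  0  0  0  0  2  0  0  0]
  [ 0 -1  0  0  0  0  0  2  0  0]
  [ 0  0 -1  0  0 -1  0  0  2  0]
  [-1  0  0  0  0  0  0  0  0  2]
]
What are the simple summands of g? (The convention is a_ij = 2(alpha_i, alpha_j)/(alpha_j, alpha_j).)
The diagram associated to this matrix has two connected components: the simple roots {alpha_2, alpha_7, alpha_8} form a chain of 3 nodes with a double edge at one end; the terminal node there is the unique short simple root (B_3), and {alpha_1, alpha_3, alpha_4, alpha_5, alpha_6, alpha_9, alpha_10} form a chain of 7 nodes with a double edge at one end; the terminal node there is the unique short simple root (B_7). A semisimple Lie algebra decomposes uniquely as the direct sum of simple ideals, one per connected component of its Dynkin diagram, so g ≅ B_3 ⊕ B_7 (dimension 21 + 105 = 126).

type B_3 ⊕ type B_7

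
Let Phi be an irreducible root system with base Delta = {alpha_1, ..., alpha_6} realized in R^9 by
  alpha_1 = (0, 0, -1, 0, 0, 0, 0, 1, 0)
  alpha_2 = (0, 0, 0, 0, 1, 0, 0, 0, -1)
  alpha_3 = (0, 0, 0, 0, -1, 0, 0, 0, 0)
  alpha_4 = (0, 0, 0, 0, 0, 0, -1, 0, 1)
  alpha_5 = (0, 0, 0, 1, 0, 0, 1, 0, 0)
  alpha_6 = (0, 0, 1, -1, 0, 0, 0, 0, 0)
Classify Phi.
B6

Compute the Cartan integers a_ij = 2(alpha_i, alpha_j)/(alpha_j, alpha_j); the resulting 6x6 Cartan matrix is
[[2, 0, 0, 0, 0, -1], [0, 2, -2, -1, 0, 0], [0, -1, 2, 0, 0, 0], [0, -1, 0, 2, -1, 0], [0, 0, 0, -1, 2, -1], [-1, 0, 0, 0, -1, 2]].
The roots have two lengths (squared-length ratio 2:1); the short ones are alpha_{3}. The associated Dynkin diagram is a chain of 6 nodes with a double edge at one end; the terminal node there is the unique short simple root (B_6), so the type is B_6 (the algebra so(13)).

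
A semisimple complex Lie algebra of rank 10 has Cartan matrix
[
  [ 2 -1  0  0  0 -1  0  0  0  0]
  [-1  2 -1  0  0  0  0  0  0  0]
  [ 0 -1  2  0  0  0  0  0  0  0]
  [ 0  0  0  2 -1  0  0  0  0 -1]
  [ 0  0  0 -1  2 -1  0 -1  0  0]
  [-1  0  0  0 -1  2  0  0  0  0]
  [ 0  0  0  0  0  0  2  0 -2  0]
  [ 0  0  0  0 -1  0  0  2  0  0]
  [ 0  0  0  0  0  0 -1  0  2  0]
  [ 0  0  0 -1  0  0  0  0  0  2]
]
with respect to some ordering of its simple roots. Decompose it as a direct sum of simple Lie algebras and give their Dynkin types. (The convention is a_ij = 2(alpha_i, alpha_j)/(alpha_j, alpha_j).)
The diagram associated to this matrix has two connected components: the simple roots {alpha_7, alpha_9} form a chain of 2 nodes with a double edge at one end; the terminal node there is the unique short simple root (B_2), and {alpha_1, alpha_2, alpha_3, alpha_4, alpha_5, alpha_6, alpha_8, alpha_10} form a chain of 7 nodes with one extra node attached to the third node from one end (E_8). A semisimple Lie algebra decomposes uniquely as the direct sum of simple ideals, one per connected component of its Dynkin diagram, so g ≅ B_2 ⊕ E_8 (dimension 10 + 248 = 258).

B2 + E8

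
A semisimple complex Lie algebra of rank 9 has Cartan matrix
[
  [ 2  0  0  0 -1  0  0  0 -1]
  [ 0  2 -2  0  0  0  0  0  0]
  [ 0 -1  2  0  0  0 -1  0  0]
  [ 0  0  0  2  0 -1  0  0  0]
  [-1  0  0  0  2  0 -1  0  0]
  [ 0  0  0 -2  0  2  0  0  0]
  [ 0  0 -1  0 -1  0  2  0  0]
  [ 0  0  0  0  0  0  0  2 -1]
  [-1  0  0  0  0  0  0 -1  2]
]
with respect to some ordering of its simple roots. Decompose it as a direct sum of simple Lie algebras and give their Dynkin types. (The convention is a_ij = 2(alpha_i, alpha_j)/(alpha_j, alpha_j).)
The diagram associated to this matrix has two connected components: the simple roots {alpha_4, alpha_6} form a chain of 2 nodes with a double edge at one end; the terminal node there is the unique short simple root (B_2), and {alpha_1, alpha_2, alpha_3, alpha_5, alpha_7, alpha_8, alpha_9} form a chain of 7 nodes with a double edge at one end; the terminal node there is the unique long simple root (C_7). A semisimple Lie algebra decomposes uniquely as the direct sum of simple ideals, one per connected component of its Dynkin diagram, so g ≅ B_2 ⊕ C_7 (dimension 10 + 105 = 115).

B_2 (so(5)) ⊕ C_7 (sp(14))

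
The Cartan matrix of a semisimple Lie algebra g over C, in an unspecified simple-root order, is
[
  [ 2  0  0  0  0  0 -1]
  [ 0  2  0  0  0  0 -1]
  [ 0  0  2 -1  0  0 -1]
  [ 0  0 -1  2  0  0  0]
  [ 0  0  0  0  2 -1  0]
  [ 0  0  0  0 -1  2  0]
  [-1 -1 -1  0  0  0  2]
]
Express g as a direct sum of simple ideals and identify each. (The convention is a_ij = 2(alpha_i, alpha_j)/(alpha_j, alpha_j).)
The diagram associated to this matrix has two connected components: the simple roots {alpha_5, alpha_6} form a chain of 2 nodes with single edges (A_2), and {alpha_1, alpha_2, alpha_3, alpha_4, alpha_7} form a chain of 3 nodes with a fork of two nodes at one end (D_5). A semisimple Lie algebra decomposes uniquely as the direct sum of simple ideals, one per connected component of its Dynkin diagram, so g ≅ A_2 ⊕ D_5 (dimension 8 + 45 = 53).

type A_2 ⊕ type D_5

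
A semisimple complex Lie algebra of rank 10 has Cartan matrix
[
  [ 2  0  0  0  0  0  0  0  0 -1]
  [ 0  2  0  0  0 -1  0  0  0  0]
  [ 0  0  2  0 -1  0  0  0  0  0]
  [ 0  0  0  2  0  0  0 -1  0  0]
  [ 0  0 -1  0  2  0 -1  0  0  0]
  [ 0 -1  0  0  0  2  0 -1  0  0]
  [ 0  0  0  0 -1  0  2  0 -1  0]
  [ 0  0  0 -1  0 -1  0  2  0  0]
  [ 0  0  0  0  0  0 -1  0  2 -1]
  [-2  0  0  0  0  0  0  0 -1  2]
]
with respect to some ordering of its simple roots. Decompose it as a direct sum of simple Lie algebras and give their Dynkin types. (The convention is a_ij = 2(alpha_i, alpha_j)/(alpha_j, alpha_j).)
type A_4 ⊕ type B_6

The diagram associated to this matrix has two connected components: the simple roots {alpha_2, alpha_4, alpha_6, alpha_8} form a chain of 4 nodes with single edges (A_4), and {alpha_1, alpha_3, alpha_5, alpha_7, alpha_9, alpha_10} form a chain of 6 nodes with a double edge at one end; the terminal node there is the unique short simple root (B_6). A semisimple Lie algebra decomposes uniquely as the direct sum of simple ideals, one per connected component of its Dynkin diagram, so g ≅ A_4 ⊕ B_6 (dimension 24 + 78 = 102).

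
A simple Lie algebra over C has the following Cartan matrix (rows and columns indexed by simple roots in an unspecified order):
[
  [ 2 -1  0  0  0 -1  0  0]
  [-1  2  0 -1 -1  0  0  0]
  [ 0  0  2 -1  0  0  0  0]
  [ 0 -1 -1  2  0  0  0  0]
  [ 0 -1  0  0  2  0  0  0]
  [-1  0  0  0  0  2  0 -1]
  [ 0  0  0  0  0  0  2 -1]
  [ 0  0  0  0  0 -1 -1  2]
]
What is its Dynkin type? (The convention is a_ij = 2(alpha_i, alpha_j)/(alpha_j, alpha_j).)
The matrix has rank 8 with 2's on the diagonal. Reading the off-diagonal entries as Dynkin edges (a single edge where a_ij = a_ji = -1; a double or triple edge where a_ij * a_ji = 2 or 3), the diagram is a chain of 7 nodes with one extra node attached to the third node from one end (E_8). One simple-root ordering that puts it in standard form is (alpha_3, alpha_5, alpha_4, alpha_2, alpha_1, alpha_6, alpha_8, alpha_7). So the algebra is type E_8.

E8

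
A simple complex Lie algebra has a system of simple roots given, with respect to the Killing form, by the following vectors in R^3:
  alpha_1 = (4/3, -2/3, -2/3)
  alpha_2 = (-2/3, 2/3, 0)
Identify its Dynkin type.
Compute the Cartan integers a_ij = 2(alpha_i, alpha_j)/(alpha_j, alpha_j); the resulting 2x2 Cartan matrix is
[[2, -3], [-1, 2]].
The roots have two lengths (squared-length ratio 3:1); the short ones are alpha_{2}. The associated Dynkin diagram is two nodes joined by a triple edge (G_2), so the type is G_2.

G_2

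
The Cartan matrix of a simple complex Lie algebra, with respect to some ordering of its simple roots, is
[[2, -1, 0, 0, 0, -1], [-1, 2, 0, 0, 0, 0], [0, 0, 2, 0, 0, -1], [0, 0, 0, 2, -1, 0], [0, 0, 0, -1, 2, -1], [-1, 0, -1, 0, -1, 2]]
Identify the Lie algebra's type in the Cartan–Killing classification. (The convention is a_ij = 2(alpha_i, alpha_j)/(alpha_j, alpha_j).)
type E_6

The matrix has rank 6 with 2's on the diagonal. Reading the off-diagonal entries as Dynkin edges (a single edge where a_ij = a_ji = -1; a double or triple edge where a_ij * a_ji = 2 or 3), the diagram is a chain of 5 nodes with one extra node attached to the third node from one end (E_6). One simple-root ordering that puts it in standard form is (alpha_2, alpha_3, alpha_1, alpha_6, alpha_5, alpha_4). So the algebra is type E_6.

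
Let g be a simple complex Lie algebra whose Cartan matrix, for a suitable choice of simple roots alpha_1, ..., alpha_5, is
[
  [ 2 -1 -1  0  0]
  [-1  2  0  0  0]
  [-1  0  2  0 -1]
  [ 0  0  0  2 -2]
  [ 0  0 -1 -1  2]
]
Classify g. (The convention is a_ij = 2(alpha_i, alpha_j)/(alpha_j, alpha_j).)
C_5 (sp(10))

The matrix has rank 5 with 2's on the diagonal. Reading the off-diagonal entries as Dynkin edges (a single edge where a_ij = a_ji = -1; a double or triple edge where a_ij * a_ji = 2 or 3), the diagram is a chain of 5 nodes with a double edge at one end; the terminal node there is the unique long simple root (C_5). One simple-root ordering that puts it in standard form is (alpha_2, alpha_1, alpha_3, alpha_5, alpha_4). So the algebra is type C_5, i.e. sp(10).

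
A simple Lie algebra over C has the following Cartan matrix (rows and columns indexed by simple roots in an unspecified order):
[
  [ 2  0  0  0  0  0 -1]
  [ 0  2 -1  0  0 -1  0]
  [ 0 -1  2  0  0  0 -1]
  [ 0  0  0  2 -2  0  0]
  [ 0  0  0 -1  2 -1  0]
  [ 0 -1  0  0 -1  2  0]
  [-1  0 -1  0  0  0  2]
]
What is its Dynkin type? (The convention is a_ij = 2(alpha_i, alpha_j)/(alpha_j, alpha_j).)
C_7

The matrix has rank 7 with 2's on the diagonal. Reading the off-diagonal entries as Dynkin edges (a single edge where a_ij = a_ji = -1; a double or triple edge where a_ij * a_ji = 2 or 3), the diagram is a chain of 7 nodes with a double edge at one end; the terminal node there is the unique long simple root (C_7). One simple-root ordering that puts it in standard form is (alpha_1, alpha_7, alpha_3, alpha_2, alpha_6, alpha_5, alpha_4). So the algebra is type C_7, i.e. sp(14).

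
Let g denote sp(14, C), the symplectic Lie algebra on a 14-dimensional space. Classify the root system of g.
This is sp(14), which has dimension 14(14+1)/2 = 105 and rank 14/2 = 7. In the classification of classical Lie algebras, the symplectic algebra sp(2n) has type C_n; here n = 7, so the Dynkin diagram is a chain of 7 nodes with a double edge at one end; the terminal node there is the unique long simple root (C_7). Hence the type is C_7.

type C_7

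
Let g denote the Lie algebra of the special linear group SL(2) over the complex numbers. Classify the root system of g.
This is sl(2), which has dimension 2^2 - 1 = 3 and rank 2 - 1 = 1 (a Cartan subalgebra is the diagonal traceless matrices). In the classification of classical Lie algebras, the special linear algebra sl(n+1) has type A_n; here n = 1, so the Dynkin diagram is a chain of 1 nodes with single edges (A_1). Hence the type is A_1.

type A_1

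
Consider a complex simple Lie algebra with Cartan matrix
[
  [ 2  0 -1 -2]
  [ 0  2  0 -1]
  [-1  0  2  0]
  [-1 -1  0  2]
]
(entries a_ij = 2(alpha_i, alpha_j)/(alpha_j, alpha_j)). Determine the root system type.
type F_4

The matrix has rank 4 with 2's on the diagonal. Reading the off-diagonal entries as Dynkin edges (a single edge where a_ij = a_ji = -1; a double or triple edge where a_ij * a_ji = 2 or 3), the diagram is a chain of 4 nodes with a double edge between the middle two (F_4). One simple-root ordering that puts it in standard form is (alpha_3, alpha_1, alpha_4, alpha_2). So the algebra is type F_4.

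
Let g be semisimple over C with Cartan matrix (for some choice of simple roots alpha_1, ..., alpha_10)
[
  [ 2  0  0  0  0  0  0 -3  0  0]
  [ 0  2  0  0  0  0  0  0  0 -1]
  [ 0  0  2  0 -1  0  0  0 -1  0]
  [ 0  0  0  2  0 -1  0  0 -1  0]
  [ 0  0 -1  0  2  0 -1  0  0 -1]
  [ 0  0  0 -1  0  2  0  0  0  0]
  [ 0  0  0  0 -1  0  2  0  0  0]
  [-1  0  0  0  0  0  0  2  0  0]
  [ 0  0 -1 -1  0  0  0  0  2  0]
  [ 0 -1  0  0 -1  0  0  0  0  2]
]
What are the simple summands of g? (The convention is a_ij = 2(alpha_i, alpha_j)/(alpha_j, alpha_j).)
E_8 + G_2

The diagram associated to this matrix has two connected components: the simple roots {alpha_2, alpha_3, alpha_4, alpha_5, alpha_6, alpha_7, alpha_9, alpha_10} form a chain of 7 nodes with one extra node attached to the third node from one end (E_8), and {alpha_1, alpha_8} form two nodes joined by a triple edge (G_2). A semisimple Lie algebra decomposes uniquely as the direct sum of simple ideals, one per connected component of its Dynkin diagram, so g ≅ E_8 ⊕ G_2 (dimension 248 + 14 = 262).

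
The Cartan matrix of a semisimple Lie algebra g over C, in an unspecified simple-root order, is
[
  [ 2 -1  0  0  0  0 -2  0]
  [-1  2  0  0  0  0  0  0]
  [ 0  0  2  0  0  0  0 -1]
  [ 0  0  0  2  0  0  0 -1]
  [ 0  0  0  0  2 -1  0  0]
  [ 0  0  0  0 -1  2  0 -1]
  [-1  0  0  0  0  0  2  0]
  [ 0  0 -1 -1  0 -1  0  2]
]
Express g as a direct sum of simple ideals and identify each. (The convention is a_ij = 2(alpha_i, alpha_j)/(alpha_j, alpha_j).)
The diagram associated to this matrix has two connected components: the simple roots {alpha_1, alpha_2, alpha_7} form a chain of 3 nodes with a double edge at one end; the terminal node there is the unique short simple root (B_3), and {alpha_3, alpha_4, alpha_5, alpha_6, alpha_8} form a chain of 3 nodes with a fork of two nodes at one end (D_5). A semisimple Lie algebra decomposes uniquely as the direct sum of simple ideals, one per connected component of its Dynkin diagram, so g ≅ B_3 ⊕ D_5 (dimension 21 + 45 = 66).

B_3 (so(7)) ⊕ D_5 (so(10))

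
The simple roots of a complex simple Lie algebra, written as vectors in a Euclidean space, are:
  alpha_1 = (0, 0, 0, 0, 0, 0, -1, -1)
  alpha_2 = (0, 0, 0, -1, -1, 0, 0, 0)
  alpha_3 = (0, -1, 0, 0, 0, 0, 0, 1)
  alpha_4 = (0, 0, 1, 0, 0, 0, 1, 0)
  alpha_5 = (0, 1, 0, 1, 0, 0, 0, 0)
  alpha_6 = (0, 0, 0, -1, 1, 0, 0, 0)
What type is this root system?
Compute the Cartan integers a_ij = 2(alpha_i, alpha_j)/(alpha_j, alpha_j); the resulting 6x6 Cartan matrix is
[[2, 0, -1, -1, 0, 0], [0, 2, 0, 0, -1, 0], [-1, 0, 2, 0, -1, 0], [-1, 0, 0, 2, 0, 0], [0, -1, -1, 0, 2, -1], [0, 0, 0, 0, -1, 2]].
All simple roots have the same length, so the diagram is simply laced. The associated Dynkin diagram is a chain of 4 nodes with a fork of two nodes at one end (D_6), so the type is D_6 (the algebra so(12)).

D6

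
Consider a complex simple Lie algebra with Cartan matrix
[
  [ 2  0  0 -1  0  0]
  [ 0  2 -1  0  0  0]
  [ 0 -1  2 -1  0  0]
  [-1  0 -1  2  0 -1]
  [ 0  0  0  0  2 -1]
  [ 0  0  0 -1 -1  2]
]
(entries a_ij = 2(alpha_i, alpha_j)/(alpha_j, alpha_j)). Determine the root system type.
E6

The matrix has rank 6 with 2's on the diagonal. Reading the off-diagonal entries as Dynkin edges (a single edge where a_ij = a_ji = -1; a double or triple edge where a_ij * a_ji = 2 or 3), the diagram is a chain of 5 nodes with one extra node attached to the third node from one end (E_6). One simple-root ordering that puts it in standard form is (alpha_2, alpha_1, alpha_3, alpha_4, alpha_6, alpha_5). So the algebra is type E_6.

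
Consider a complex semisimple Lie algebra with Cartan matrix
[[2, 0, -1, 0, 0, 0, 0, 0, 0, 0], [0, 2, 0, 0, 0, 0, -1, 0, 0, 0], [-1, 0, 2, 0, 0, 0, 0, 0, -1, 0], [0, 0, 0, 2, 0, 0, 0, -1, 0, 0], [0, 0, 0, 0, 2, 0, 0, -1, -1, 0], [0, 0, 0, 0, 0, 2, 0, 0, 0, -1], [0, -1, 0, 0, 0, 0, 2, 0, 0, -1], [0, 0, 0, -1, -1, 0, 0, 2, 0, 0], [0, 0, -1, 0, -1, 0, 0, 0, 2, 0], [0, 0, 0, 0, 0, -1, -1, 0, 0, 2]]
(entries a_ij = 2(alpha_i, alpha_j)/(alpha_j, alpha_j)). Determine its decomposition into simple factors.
A_4 ⊕ A_6

The diagram associated to this matrix has two connected components: the simple roots {alpha_2, alpha_6, alpha_7, alpha_10} form a chain of 4 nodes with single edges (A_4), and {alpha_1, alpha_3, alpha_4, alpha_5, alpha_8, alpha_9} form a chain of 6 nodes with single edges (A_6). A semisimple Lie algebra decomposes uniquely as the direct sum of simple ideals, one per connected component of its Dynkin diagram, so g ≅ A_4 ⊕ A_6 (dimension 24 + 48 = 72).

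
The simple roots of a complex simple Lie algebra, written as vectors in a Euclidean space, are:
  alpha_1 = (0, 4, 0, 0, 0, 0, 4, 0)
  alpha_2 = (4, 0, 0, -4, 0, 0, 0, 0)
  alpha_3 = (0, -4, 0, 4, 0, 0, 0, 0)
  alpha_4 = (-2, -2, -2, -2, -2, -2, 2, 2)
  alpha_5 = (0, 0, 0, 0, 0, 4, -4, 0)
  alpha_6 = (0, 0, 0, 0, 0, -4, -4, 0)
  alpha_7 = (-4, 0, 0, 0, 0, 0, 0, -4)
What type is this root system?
E_7

Compute the Cartan integers a_ij = 2(alpha_i, alpha_j)/(alpha_j, alpha_j); the resulting 7x7 Cartan matrix is
[[2, 0, -1, 0, -1, -1, 0], [0, 2, -1, 0, 0, 0, -1], [-1, -1, 2, 0, 0, 0, 0], [0, 0, 0, 2, -1, 0, 0], [-1, 0, 0, -1, 2, 0, 0], [-1, 0, 0, 0, 0, 2, 0], [0, -1, 0, 0, 0, 0, 2]].
All simple roots have the same length, so the diagram is simply laced. The associated Dynkin diagram is a chain of 6 nodes with one extra node attached to the third node from one end (E_7), so the type is E_7.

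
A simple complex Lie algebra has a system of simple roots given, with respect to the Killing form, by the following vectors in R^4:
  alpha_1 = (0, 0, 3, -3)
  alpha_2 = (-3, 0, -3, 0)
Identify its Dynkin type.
type A_2

Compute the Cartan integers a_ij = 2(alpha_i, alpha_j)/(alpha_j, alpha_j); the resulting 2x2 Cartan matrix is
[[2, -1], [-1, 2]].
All simple roots have the same length, so the diagram is simply laced. The associated Dynkin diagram is a chain of 2 nodes with single edges (A_2), so the type is A_2 (the algebra sl(3)).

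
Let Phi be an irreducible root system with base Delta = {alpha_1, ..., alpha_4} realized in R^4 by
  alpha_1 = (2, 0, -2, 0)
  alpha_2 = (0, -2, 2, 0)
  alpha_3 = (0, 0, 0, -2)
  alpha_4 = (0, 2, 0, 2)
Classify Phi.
B_4 (so(9))

Compute the Cartan integers a_ij = 2(alpha_i, alpha_j)/(alpha_j, alpha_j); the resulting 4x4 Cartan matrix is
[[2, -1, 0, 0], [-1, 2, 0, -1], [0, 0, 2, -1], [0, -1, -2, 2]].
The roots have two lengths (squared-length ratio 2:1); the short ones are alpha_{3}. The associated Dynkin diagram is a chain of 4 nodes with a double edge at one end; the terminal node there is the unique short simple root (B_4), so the type is B_4 (the algebra so(9)).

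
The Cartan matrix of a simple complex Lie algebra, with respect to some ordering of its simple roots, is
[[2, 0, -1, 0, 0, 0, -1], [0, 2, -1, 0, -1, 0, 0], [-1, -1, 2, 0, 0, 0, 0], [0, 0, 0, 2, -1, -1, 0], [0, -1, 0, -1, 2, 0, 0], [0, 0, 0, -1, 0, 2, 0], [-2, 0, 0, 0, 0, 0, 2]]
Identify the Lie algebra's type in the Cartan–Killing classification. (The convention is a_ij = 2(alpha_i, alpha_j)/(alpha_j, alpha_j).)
The matrix has rank 7 with 2's on the diagonal. Reading the off-diagonal entries as Dynkin edges (a single edge where a_ij = a_ji = -1; a double or triple edge where a_ij * a_ji = 2 or 3), the diagram is a chain of 7 nodes with a double edge at one end; the terminal node there is the unique long simple root (C_7). One simple-root ordering that puts it in standard form is (alpha_6, alpha_4, alpha_5, alpha_2, alpha_3, alpha_1, alpha_7). So the algebra is type C_7, i.e. sp(14).

C_7 (sp(14))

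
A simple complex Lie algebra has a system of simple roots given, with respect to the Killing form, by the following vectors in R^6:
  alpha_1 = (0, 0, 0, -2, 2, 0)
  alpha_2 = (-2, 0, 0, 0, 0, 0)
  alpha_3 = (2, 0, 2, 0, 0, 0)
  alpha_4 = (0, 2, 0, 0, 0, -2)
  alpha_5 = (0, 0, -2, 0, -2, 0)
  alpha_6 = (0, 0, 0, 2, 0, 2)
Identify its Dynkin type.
B_6

Compute the Cartan integers a_ij = 2(alpha_i, alpha_j)/(alpha_j, alpha_j); the resulting 6x6 Cartan matrix is
[[2, 0, 0, 0, -1, -1], [0, 2, -1, 0, 0, 0], [0, -2, 2, 0, -1, 0], [0, 0, 0, 2, 0, -1], [-1, 0, -1, 0, 2, 0], [-1, 0, 0, -1, 0, 2]].
The roots have two lengths (squared-length ratio 2:1); the short ones are alpha_{2}. The associated Dynkin diagram is a chain of 6 nodes with a double edge at one end; the terminal node there is the unique short simple root (B_6), so the type is B_6 (the algebra so(13)).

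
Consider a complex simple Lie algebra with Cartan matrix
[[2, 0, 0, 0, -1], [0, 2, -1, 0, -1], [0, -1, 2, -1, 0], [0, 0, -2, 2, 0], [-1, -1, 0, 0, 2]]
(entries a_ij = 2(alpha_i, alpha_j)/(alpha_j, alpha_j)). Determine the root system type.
The matrix has rank 5 with 2's on the diagonal. Reading the off-diagonal entries as Dynkin edges (a single edge where a_ij = a_ji = -1; a double or triple edge where a_ij * a_ji = 2 or 3), the diagram is a chain of 5 nodes with a double edge at one end; the terminal node there is the unique long simple root (C_5). One simple-root ordering that puts it in standard form is (alpha_1, alpha_5, alpha_2, alpha_3, alpha_4). So the algebra is type C_5, i.e. sp(10).

type C_5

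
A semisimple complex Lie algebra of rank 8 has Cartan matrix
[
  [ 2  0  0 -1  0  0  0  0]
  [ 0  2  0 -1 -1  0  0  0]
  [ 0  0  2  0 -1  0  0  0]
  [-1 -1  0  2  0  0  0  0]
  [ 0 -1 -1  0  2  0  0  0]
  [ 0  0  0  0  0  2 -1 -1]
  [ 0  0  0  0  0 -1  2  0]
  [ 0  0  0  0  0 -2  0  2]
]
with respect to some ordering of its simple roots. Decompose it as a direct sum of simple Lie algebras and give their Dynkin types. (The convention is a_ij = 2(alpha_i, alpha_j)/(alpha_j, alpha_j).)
The diagram associated to this matrix has two connected components: the simple roots {alpha_1, alpha_2, alpha_3, alpha_4, alpha_5} form a chain of 5 nodes with single edges (A_5), and {alpha_6, alpha_7, alpha_8} form a chain of 3 nodes with a double edge at one end; the terminal node there is the unique long simple root (C_3). A semisimple Lie algebra decomposes uniquely as the direct sum of simple ideals, one per connected component of its Dynkin diagram, so g ≅ A_5 ⊕ C_3 (dimension 35 + 21 = 56).

type A_5 + type C_3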